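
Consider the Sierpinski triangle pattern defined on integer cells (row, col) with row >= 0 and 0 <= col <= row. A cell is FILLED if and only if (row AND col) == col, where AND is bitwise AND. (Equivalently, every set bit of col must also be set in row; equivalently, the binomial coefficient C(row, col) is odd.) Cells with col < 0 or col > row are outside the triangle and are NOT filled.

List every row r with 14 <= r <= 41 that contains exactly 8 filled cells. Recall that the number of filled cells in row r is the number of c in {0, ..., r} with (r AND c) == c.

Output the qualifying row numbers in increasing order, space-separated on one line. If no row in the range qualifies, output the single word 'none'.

Row r has 2^popcount(r) filled cells, so we need popcount(r) = log2(8) = 3.
Scan r = 14..41 and keep those with exactly 3 one-bits:
r=14=1110 popcount=3 -> KEEP
r=15=1111 popcount=4 -> skip
r=16=10000 popcount=1 -> skip
r=17=10001 popcount=2 -> skip
r=18=10010 popcount=2 -> skip
r=19=10011 popcount=3 -> KEEP
r=20=10100 popcount=2 -> skip
r=21=10101 popcount=3 -> KEEP
r=22=10110 popcount=3 -> KEEP
r=23=10111 popcount=4 -> skip
r=24=11000 popcount=2 -> skip
r=25=11001 popcount=3 -> KEEP
r=26=11010 popcount=3 -> KEEP
r=27=11011 popcount=4 -> skip
r=28=11100 popcount=3 -> KEEP
r=29=11101 popcount=4 -> skip
r=30=11110 popcount=4 -> skip
r=31=11111 popcount=5 -> skip
r=32=100000 popcount=1 -> skip
r=33=100001 popcount=2 -> skip
r=34=100010 popcount=2 -> skip
r=35=100011 popcount=3 -> KEEP
r=36=100100 popcount=2 -> skip
r=37=100101 popcount=3 -> KEEP
r=38=100110 popcount=3 -> KEEP
r=39=100111 popcount=4 -> skip
r=40=101000 popcount=2 -> skip
r=41=101001 popcount=3 -> KEEP
Kept rows: 14 19 21 22 25 26 28 35 37 38 41

Answer: 14 19 21 22 25 26 28 35 37 38 41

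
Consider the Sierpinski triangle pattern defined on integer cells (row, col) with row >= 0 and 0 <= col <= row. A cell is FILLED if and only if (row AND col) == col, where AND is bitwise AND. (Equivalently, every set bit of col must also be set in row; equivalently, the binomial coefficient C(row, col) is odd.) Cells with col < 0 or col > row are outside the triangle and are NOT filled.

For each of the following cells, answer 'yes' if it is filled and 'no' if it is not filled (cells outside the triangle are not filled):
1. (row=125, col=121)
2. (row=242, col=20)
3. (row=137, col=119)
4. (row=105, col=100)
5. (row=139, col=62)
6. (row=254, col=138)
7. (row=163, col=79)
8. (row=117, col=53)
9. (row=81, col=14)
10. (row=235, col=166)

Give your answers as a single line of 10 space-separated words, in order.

Answer: yes no no no no yes no yes no no

Derivation:
(125,121): row=0b1111101, col=0b1111001, row AND col = 0b1111001 = 121; 121 == 121 -> filled
(242,20): row=0b11110010, col=0b10100, row AND col = 0b10000 = 16; 16 != 20 -> empty
(137,119): row=0b10001001, col=0b1110111, row AND col = 0b1 = 1; 1 != 119 -> empty
(105,100): row=0b1101001, col=0b1100100, row AND col = 0b1100000 = 96; 96 != 100 -> empty
(139,62): row=0b10001011, col=0b111110, row AND col = 0b1010 = 10; 10 != 62 -> empty
(254,138): row=0b11111110, col=0b10001010, row AND col = 0b10001010 = 138; 138 == 138 -> filled
(163,79): row=0b10100011, col=0b1001111, row AND col = 0b11 = 3; 3 != 79 -> empty
(117,53): row=0b1110101, col=0b110101, row AND col = 0b110101 = 53; 53 == 53 -> filled
(81,14): row=0b1010001, col=0b1110, row AND col = 0b0 = 0; 0 != 14 -> empty
(235,166): row=0b11101011, col=0b10100110, row AND col = 0b10100010 = 162; 162 != 166 -> empty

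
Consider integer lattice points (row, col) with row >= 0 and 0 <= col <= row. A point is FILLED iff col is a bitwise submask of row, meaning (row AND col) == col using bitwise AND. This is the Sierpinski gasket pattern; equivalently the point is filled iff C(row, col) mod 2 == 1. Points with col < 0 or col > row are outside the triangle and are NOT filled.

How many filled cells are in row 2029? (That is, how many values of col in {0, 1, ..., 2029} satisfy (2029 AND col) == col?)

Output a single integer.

2029 in binary = 11111101101
popcount(2029) = number of 1-bits in 11111101101 = 9
A col c satisfies (2029 AND c) == c iff every set bit of c is also set in 2029; each of the 9 set bits of 2029 can independently be on or off in c.
count = 2^9 = 512

Answer: 512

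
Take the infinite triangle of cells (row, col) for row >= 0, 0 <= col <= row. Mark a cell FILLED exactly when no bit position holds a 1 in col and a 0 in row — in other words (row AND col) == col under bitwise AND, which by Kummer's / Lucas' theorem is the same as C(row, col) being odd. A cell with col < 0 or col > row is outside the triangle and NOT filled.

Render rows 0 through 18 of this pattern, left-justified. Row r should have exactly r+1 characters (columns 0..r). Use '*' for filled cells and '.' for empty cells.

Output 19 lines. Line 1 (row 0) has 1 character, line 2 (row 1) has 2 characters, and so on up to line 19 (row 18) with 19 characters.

r0=0: *
r1=1: **
r2=10: *.*
r3=11: ****
r4=100: *...*
r5=101: **..**
r6=110: *.*.*.*
r7=111: ********
r8=1000: *.......*
r9=1001: **......**
r10=1010: *.*.....*.*
r11=1011: ****....****
r12=1100: *...*...*...*
r13=1101: **..**..**..**
r14=1110: *.*.*.*.*.*.*.*
r15=1111: ****************
r16=10000: *...............*
r17=10001: **..............**
r18=10010: *.*.............*.*

Answer: *
**
*.*
****
*...*
**..**
*.*.*.*
********
*.......*
**......**
*.*.....*.*
****....****
*...*...*...*
**..**..**..**
*.*.*.*.*.*.*.*
****************
*...............*
**..............**
*.*.............*.*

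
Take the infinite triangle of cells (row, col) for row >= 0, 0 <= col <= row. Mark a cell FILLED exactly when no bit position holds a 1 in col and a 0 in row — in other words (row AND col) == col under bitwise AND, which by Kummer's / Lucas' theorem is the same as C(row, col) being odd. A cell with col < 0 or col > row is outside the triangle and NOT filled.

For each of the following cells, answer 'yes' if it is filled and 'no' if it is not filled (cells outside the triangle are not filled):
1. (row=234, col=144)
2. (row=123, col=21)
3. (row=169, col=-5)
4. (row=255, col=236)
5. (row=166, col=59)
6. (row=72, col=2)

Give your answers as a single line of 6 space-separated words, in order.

Answer: no no no yes no no

Derivation:
(234,144): row=0b11101010, col=0b10010000, row AND col = 0b10000000 = 128; 128 != 144 -> empty
(123,21): row=0b1111011, col=0b10101, row AND col = 0b10001 = 17; 17 != 21 -> empty
(169,-5): col outside [0, 169] -> not filled
(255,236): row=0b11111111, col=0b11101100, row AND col = 0b11101100 = 236; 236 == 236 -> filled
(166,59): row=0b10100110, col=0b111011, row AND col = 0b100010 = 34; 34 != 59 -> empty
(72,2): row=0b1001000, col=0b10, row AND col = 0b0 = 0; 0 != 2 -> empty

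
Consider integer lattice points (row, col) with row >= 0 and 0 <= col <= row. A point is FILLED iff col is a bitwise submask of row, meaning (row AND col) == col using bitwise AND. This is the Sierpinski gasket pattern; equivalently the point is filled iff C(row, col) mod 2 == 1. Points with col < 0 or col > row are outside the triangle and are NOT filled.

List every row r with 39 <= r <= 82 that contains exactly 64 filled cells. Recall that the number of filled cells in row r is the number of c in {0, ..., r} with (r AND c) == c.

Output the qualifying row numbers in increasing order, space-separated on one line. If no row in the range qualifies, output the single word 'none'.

Answer: 63

Derivation:
Row r has 2^popcount(r) filled cells, so we need popcount(r) = log2(64) = 6.
Scan r = 39..82 and keep those with exactly 6 one-bits:
r=39=100111 popcount=4 -> skip
r=40=101000 popcount=2 -> skip
r=41=101001 popcount=3 -> skip
r=42=101010 popcount=3 -> skip
r=43=101011 popcount=4 -> skip
r=44=101100 popcount=3 -> skip
r=45=101101 popcount=4 -> skip
r=46=101110 popcount=4 -> skip
r=47=101111 popcount=5 -> skip
r=48=110000 popcount=2 -> skip
r=49=110001 popcount=3 -> skip
r=50=110010 popcount=3 -> skip
r=51=110011 popcount=4 -> skip
r=52=110100 popcount=3 -> skip
r=53=110101 popcount=4 -> skip
r=54=110110 popcount=4 -> skip
r=55=110111 popcount=5 -> skip
r=56=111000 popcount=3 -> skip
r=57=111001 popcount=4 -> skip
r=58=111010 popcount=4 -> skip
r=59=111011 popcount=5 -> skip
r=60=111100 popcount=4 -> skip
r=61=111101 popcount=5 -> skip
r=62=111110 popcount=5 -> skip
r=63=111111 popcount=6 -> KEEP
r=64=1000000 popcount=1 -> skip
r=65=1000001 popcount=2 -> skip
r=66=1000010 popcount=2 -> skip
r=67=1000011 popcount=3 -> skip
r=68=1000100 popcount=2 -> skip
r=69=1000101 popcount=3 -> skip
r=70=1000110 popcount=3 -> skip
r=71=1000111 popcount=4 -> skip
r=72=1001000 popcount=2 -> skip
r=73=1001001 popcount=3 -> skip
r=74=1001010 popcount=3 -> skip
r=75=1001011 popcount=4 -> skip
r=76=1001100 popcount=3 -> skip
r=77=1001101 popcount=4 -> skip
r=78=1001110 popcount=4 -> skip
r=79=1001111 popcount=5 -> skip
r=80=1010000 popcount=2 -> skip
r=81=1010001 popcount=3 -> skip
r=82=1010010 popcount=3 -> skip
Kept rows: 63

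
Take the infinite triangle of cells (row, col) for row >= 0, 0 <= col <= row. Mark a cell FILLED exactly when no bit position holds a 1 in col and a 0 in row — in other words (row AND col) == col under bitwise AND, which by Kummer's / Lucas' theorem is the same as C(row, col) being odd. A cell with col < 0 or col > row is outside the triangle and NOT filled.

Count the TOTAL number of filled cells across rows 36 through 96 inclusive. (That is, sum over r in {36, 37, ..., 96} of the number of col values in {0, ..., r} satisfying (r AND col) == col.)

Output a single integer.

r36=100100 pc2: +4 =4
r37=100101 pc3: +8 =12
r38=100110 pc3: +8 =20
r39=100111 pc4: +16 =36
r40=101000 pc2: +4 =40
r41=101001 pc3: +8 =48
r42=101010 pc3: +8 =56
r43=101011 pc4: +16 =72
r44=101100 pc3: +8 =80
r45=101101 pc4: +16 =96
r46=101110 pc4: +16 =112
r47=101111 pc5: +32 =144
r48=110000 pc2: +4 =148
r49=110001 pc3: +8 =156
r50=110010 pc3: +8 =164
r51=110011 pc4: +16 =180
r52=110100 pc3: +8 =188
r53=110101 pc4: +16 =204
r54=110110 pc4: +16 =220
r55=110111 pc5: +32 =252
r56=111000 pc3: +8 =260
r57=111001 pc4: +16 =276
r58=111010 pc4: +16 =292
r59=111011 pc5: +32 =324
r60=111100 pc4: +16 =340
r61=111101 pc5: +32 =372
r62=111110 pc5: +32 =404
r63=111111 pc6: +64 =468
r64=1000000 pc1: +2 =470
r65=1000001 pc2: +4 =474
r66=1000010 pc2: +4 =478
r67=1000011 pc3: +8 =486
r68=1000100 pc2: +4 =490
r69=1000101 pc3: +8 =498
r70=1000110 pc3: +8 =506
r71=1000111 pc4: +16 =522
r72=1001000 pc2: +4 =526
r73=1001001 pc3: +8 =534
r74=1001010 pc3: +8 =542
r75=1001011 pc4: +16 =558
r76=1001100 pc3: +8 =566
r77=1001101 pc4: +16 =582
r78=1001110 pc4: +16 =598
r79=1001111 pc5: +32 =630
r80=1010000 pc2: +4 =634
r81=1010001 pc3: +8 =642
r82=1010010 pc3: +8 =650
r83=1010011 pc4: +16 =666
r84=1010100 pc3: +8 =674
r85=1010101 pc4: +16 =690
r86=1010110 pc4: +16 =706
r87=1010111 pc5: +32 =738
r88=1011000 pc3: +8 =746
r89=1011001 pc4: +16 =762
r90=1011010 pc4: +16 =778
r91=1011011 pc5: +32 =810
r92=1011100 pc4: +16 =826
r93=1011101 pc5: +32 =858
r94=1011110 pc5: +32 =890
r95=1011111 pc6: +64 =954
r96=1100000 pc2: +4 =958

Answer: 958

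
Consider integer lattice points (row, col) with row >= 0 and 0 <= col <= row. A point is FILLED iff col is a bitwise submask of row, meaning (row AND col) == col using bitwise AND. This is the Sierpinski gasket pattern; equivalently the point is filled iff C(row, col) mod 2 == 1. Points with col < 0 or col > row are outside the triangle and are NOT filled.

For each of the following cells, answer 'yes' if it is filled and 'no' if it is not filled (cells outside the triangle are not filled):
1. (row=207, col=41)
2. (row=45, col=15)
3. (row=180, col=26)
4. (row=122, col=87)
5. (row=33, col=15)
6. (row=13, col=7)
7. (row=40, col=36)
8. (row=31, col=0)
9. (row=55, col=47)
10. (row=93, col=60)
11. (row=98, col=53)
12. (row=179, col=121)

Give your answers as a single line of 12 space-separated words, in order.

(207,41): row=0b11001111, col=0b101001, row AND col = 0b1001 = 9; 9 != 41 -> empty
(45,15): row=0b101101, col=0b1111, row AND col = 0b1101 = 13; 13 != 15 -> empty
(180,26): row=0b10110100, col=0b11010, row AND col = 0b10000 = 16; 16 != 26 -> empty
(122,87): row=0b1111010, col=0b1010111, row AND col = 0b1010010 = 82; 82 != 87 -> empty
(33,15): row=0b100001, col=0b1111, row AND col = 0b1 = 1; 1 != 15 -> empty
(13,7): row=0b1101, col=0b111, row AND col = 0b101 = 5; 5 != 7 -> empty
(40,36): row=0b101000, col=0b100100, row AND col = 0b100000 = 32; 32 != 36 -> empty
(31,0): row=0b11111, col=0b0, row AND col = 0b0 = 0; 0 == 0 -> filled
(55,47): row=0b110111, col=0b101111, row AND col = 0b100111 = 39; 39 != 47 -> empty
(93,60): row=0b1011101, col=0b111100, row AND col = 0b11100 = 28; 28 != 60 -> empty
(98,53): row=0b1100010, col=0b110101, row AND col = 0b100000 = 32; 32 != 53 -> empty
(179,121): row=0b10110011, col=0b1111001, row AND col = 0b110001 = 49; 49 != 121 -> empty

Answer: no no no no no no no yes no no no no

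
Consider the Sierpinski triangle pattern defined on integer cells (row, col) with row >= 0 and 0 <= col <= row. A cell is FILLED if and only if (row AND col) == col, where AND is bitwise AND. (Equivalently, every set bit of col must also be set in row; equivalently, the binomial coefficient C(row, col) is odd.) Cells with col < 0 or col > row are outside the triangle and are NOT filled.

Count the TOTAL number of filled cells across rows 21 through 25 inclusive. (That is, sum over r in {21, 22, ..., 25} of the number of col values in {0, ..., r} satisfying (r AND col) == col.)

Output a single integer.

Answer: 44

Derivation:
r21=10101 pc3: +8 =8
r22=10110 pc3: +8 =16
r23=10111 pc4: +16 =32
r24=11000 pc2: +4 =36
r25=11001 pc3: +8 =44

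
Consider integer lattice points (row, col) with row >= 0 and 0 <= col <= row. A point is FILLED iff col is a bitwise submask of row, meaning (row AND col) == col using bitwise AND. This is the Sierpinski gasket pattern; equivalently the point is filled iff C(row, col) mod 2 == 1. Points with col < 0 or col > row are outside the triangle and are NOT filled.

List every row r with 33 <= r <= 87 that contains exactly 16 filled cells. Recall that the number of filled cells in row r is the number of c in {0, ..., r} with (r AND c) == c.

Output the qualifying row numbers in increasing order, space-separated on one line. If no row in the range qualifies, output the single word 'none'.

Answer: 39 43 45 46 51 53 54 57 58 60 71 75 77 78 83 85 86

Derivation:
Row r has 2^popcount(r) filled cells, so we need popcount(r) = log2(16) = 4.
Scan r = 33..87 and keep those with exactly 4 one-bits:
r=33=100001 popcount=2 -> skip
r=34=100010 popcount=2 -> skip
r=35=100011 popcount=3 -> skip
r=36=100100 popcount=2 -> skip
r=37=100101 popcount=3 -> skip
r=38=100110 popcount=3 -> skip
r=39=100111 popcount=4 -> KEEP
r=40=101000 popcount=2 -> skip
r=41=101001 popcount=3 -> skip
r=42=101010 popcount=3 -> skip
r=43=101011 popcount=4 -> KEEP
r=44=101100 popcount=3 -> skip
r=45=101101 popcount=4 -> KEEP
r=46=101110 popcount=4 -> KEEP
r=47=101111 popcount=5 -> skip
r=48=110000 popcount=2 -> skip
r=49=110001 popcount=3 -> skip
r=50=110010 popcount=3 -> skip
r=51=110011 popcount=4 -> KEEP
r=52=110100 popcount=3 -> skip
r=53=110101 popcount=4 -> KEEP
r=54=110110 popcount=4 -> KEEP
r=55=110111 popcount=5 -> skip
r=56=111000 popcount=3 -> skip
r=57=111001 popcount=4 -> KEEP
r=58=111010 popcount=4 -> KEEP
r=59=111011 popcount=5 -> skip
r=60=111100 popcount=4 -> KEEP
r=61=111101 popcount=5 -> skip
r=62=111110 popcount=5 -> skip
r=63=111111 popcount=6 -> skip
r=64=1000000 popcount=1 -> skip
r=65=1000001 popcount=2 -> skip
r=66=1000010 popcount=2 -> skip
r=67=1000011 popcount=3 -> skip
r=68=1000100 popcount=2 -> skip
r=69=1000101 popcount=3 -> skip
r=70=1000110 popcount=3 -> skip
r=71=1000111 popcount=4 -> KEEP
r=72=1001000 popcount=2 -> skip
r=73=1001001 popcount=3 -> skip
r=74=1001010 popcount=3 -> skip
r=75=1001011 popcount=4 -> KEEP
r=76=1001100 popcount=3 -> skip
r=77=1001101 popcount=4 -> KEEP
r=78=1001110 popcount=4 -> KEEP
r=79=1001111 popcount=5 -> skip
r=80=1010000 popcount=2 -> skip
r=81=1010001 popcount=3 -> skip
r=82=1010010 popcount=3 -> skip
r=83=1010011 popcount=4 -> KEEP
r=84=1010100 popcount=3 -> skip
r=85=1010101 popcount=4 -> KEEP
r=86=1010110 popcount=4 -> KEEP
r=87=1010111 popcount=5 -> skip
Kept rows: 39 43 45 46 51 53 54 57 58 60 71 75 77 78 83 85 86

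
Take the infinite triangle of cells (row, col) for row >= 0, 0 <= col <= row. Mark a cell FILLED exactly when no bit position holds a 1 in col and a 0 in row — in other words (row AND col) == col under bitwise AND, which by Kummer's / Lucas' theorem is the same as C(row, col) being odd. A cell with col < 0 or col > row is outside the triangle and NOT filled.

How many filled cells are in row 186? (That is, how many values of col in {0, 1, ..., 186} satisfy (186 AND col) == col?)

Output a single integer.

186 in binary = 10111010
popcount(186) = number of 1-bits in 10111010 = 5
A col c satisfies (186 AND c) == c iff every set bit of c is also set in 186; each of the 5 set bits of 186 can independently be on or off in c.
count = 2^5 = 32

Answer: 32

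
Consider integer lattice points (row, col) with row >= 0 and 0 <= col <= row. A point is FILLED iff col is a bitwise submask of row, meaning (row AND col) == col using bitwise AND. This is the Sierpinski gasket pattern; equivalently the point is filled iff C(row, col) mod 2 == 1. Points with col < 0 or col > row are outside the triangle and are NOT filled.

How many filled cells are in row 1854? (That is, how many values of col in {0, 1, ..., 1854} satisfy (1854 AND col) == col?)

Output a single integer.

1854 in binary = 11100111110
popcount(1854) = number of 1-bits in 11100111110 = 8
A col c satisfies (1854 AND c) == c iff every set bit of c is also set in 1854; each of the 8 set bits of 1854 can independently be on or off in c.
count = 2^8 = 256

Answer: 256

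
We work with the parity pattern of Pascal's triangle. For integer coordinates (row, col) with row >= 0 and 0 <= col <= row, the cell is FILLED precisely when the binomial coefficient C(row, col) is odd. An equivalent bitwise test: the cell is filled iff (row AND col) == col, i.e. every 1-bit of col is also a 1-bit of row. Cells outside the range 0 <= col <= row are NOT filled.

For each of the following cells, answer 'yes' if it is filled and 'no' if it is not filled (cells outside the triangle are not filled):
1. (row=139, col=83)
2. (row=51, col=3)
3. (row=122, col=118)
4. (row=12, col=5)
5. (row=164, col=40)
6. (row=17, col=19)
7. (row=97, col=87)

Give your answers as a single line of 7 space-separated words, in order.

Answer: no yes no no no no no

Derivation:
(139,83): row=0b10001011, col=0b1010011, row AND col = 0b11 = 3; 3 != 83 -> empty
(51,3): row=0b110011, col=0b11, row AND col = 0b11 = 3; 3 == 3 -> filled
(122,118): row=0b1111010, col=0b1110110, row AND col = 0b1110010 = 114; 114 != 118 -> empty
(12,5): row=0b1100, col=0b101, row AND col = 0b100 = 4; 4 != 5 -> empty
(164,40): row=0b10100100, col=0b101000, row AND col = 0b100000 = 32; 32 != 40 -> empty
(17,19): col outside [0, 17] -> not filled
(97,87): row=0b1100001, col=0b1010111, row AND col = 0b1000001 = 65; 65 != 87 -> empty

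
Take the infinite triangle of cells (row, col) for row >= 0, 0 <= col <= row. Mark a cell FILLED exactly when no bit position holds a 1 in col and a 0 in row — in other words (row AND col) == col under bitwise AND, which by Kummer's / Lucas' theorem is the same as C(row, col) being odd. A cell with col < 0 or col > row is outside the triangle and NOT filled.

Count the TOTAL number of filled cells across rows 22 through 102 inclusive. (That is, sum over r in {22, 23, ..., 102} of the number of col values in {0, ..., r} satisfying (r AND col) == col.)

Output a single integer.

r22=10110 pc3: +8 =8
r23=10111 pc4: +16 =24
r24=11000 pc2: +4 =28
r25=11001 pc3: +8 =36
r26=11010 pc3: +8 =44
r27=11011 pc4: +16 =60
r28=11100 pc3: +8 =68
r29=11101 pc4: +16 =84
r30=11110 pc4: +16 =100
r31=11111 pc5: +32 =132
r32=100000 pc1: +2 =134
r33=100001 pc2: +4 =138
r34=100010 pc2: +4 =142
r35=100011 pc3: +8 =150
r36=100100 pc2: +4 =154
r37=100101 pc3: +8 =162
r38=100110 pc3: +8 =170
r39=100111 pc4: +16 =186
r40=101000 pc2: +4 =190
r41=101001 pc3: +8 =198
r42=101010 pc3: +8 =206
r43=101011 pc4: +16 =222
r44=101100 pc3: +8 =230
r45=101101 pc4: +16 =246
r46=101110 pc4: +16 =262
r47=101111 pc5: +32 =294
r48=110000 pc2: +4 =298
r49=110001 pc3: +8 =306
r50=110010 pc3: +8 =314
r51=110011 pc4: +16 =330
r52=110100 pc3: +8 =338
r53=110101 pc4: +16 =354
r54=110110 pc4: +16 =370
r55=110111 pc5: +32 =402
r56=111000 pc3: +8 =410
r57=111001 pc4: +16 =426
r58=111010 pc4: +16 =442
r59=111011 pc5: +32 =474
r60=111100 pc4: +16 =490
r61=111101 pc5: +32 =522
r62=111110 pc5: +32 =554
r63=111111 pc6: +64 =618
r64=1000000 pc1: +2 =620
r65=1000001 pc2: +4 =624
r66=1000010 pc2: +4 =628
r67=1000011 pc3: +8 =636
r68=1000100 pc2: +4 =640
r69=1000101 pc3: +8 =648
r70=1000110 pc3: +8 =656
r71=1000111 pc4: +16 =672
r72=1001000 pc2: +4 =676
r73=1001001 pc3: +8 =684
r74=1001010 pc3: +8 =692
r75=1001011 pc4: +16 =708
r76=1001100 pc3: +8 =716
r77=1001101 pc4: +16 =732
r78=1001110 pc4: +16 =748
r79=1001111 pc5: +32 =780
r80=1010000 pc2: +4 =784
r81=1010001 pc3: +8 =792
r82=1010010 pc3: +8 =800
r83=1010011 pc4: +16 =816
r84=1010100 pc3: +8 =824
r85=1010101 pc4: +16 =840
r86=1010110 pc4: +16 =856
r87=1010111 pc5: +32 =888
r88=1011000 pc3: +8 =896
r89=1011001 pc4: +16 =912
r90=1011010 pc4: +16 =928
r91=1011011 pc5: +32 =960
r92=1011100 pc4: +16 =976
r93=1011101 pc5: +32 =1008
r94=1011110 pc5: +32 =1040
r95=1011111 pc6: +64 =1104
r96=1100000 pc2: +4 =1108
r97=1100001 pc3: +8 =1116
r98=1100010 pc3: +8 =1124
r99=1100011 pc4: +16 =1140
r100=1100100 pc3: +8 =1148
r101=1100101 pc4: +16 =1164
r102=1100110 pc4: +16 =1180

Answer: 1180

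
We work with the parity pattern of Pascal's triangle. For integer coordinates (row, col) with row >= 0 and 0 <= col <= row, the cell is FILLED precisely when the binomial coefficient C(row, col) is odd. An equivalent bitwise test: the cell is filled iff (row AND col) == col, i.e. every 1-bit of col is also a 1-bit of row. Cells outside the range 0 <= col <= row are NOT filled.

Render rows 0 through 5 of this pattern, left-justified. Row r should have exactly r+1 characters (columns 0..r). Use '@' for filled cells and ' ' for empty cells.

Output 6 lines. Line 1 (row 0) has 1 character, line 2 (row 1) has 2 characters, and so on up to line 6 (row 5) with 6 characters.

Answer: @
@@
@ @
@@@@
@   @
@@  @@

Derivation:
r0=0: @
r1=1: @@
r2=10: @ @
r3=11: @@@@
r4=100: @   @
r5=101: @@  @@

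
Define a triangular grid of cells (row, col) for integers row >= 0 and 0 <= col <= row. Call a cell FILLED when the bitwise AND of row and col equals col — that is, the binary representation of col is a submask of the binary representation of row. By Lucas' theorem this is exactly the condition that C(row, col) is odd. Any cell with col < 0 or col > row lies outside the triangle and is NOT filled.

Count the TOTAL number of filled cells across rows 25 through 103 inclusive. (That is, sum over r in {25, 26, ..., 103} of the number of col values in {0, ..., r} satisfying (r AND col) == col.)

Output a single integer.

Answer: 1184

Derivation:
r25=11001 pc3: +8 =8
r26=11010 pc3: +8 =16
r27=11011 pc4: +16 =32
r28=11100 pc3: +8 =40
r29=11101 pc4: +16 =56
r30=11110 pc4: +16 =72
r31=11111 pc5: +32 =104
r32=100000 pc1: +2 =106
r33=100001 pc2: +4 =110
r34=100010 pc2: +4 =114
r35=100011 pc3: +8 =122
r36=100100 pc2: +4 =126
r37=100101 pc3: +8 =134
r38=100110 pc3: +8 =142
r39=100111 pc4: +16 =158
r40=101000 pc2: +4 =162
r41=101001 pc3: +8 =170
r42=101010 pc3: +8 =178
r43=101011 pc4: +16 =194
r44=101100 pc3: +8 =202
r45=101101 pc4: +16 =218
r46=101110 pc4: +16 =234
r47=101111 pc5: +32 =266
r48=110000 pc2: +4 =270
r49=110001 pc3: +8 =278
r50=110010 pc3: +8 =286
r51=110011 pc4: +16 =302
r52=110100 pc3: +8 =310
r53=110101 pc4: +16 =326
r54=110110 pc4: +16 =342
r55=110111 pc5: +32 =374
r56=111000 pc3: +8 =382
r57=111001 pc4: +16 =398
r58=111010 pc4: +16 =414
r59=111011 pc5: +32 =446
r60=111100 pc4: +16 =462
r61=111101 pc5: +32 =494
r62=111110 pc5: +32 =526
r63=111111 pc6: +64 =590
r64=1000000 pc1: +2 =592
r65=1000001 pc2: +4 =596
r66=1000010 pc2: +4 =600
r67=1000011 pc3: +8 =608
r68=1000100 pc2: +4 =612
r69=1000101 pc3: +8 =620
r70=1000110 pc3: +8 =628
r71=1000111 pc4: +16 =644
r72=1001000 pc2: +4 =648
r73=1001001 pc3: +8 =656
r74=1001010 pc3: +8 =664
r75=1001011 pc4: +16 =680
r76=1001100 pc3: +8 =688
r77=1001101 pc4: +16 =704
r78=1001110 pc4: +16 =720
r79=1001111 pc5: +32 =752
r80=1010000 pc2: +4 =756
r81=1010001 pc3: +8 =764
r82=1010010 pc3: +8 =772
r83=1010011 pc4: +16 =788
r84=1010100 pc3: +8 =796
r85=1010101 pc4: +16 =812
r86=1010110 pc4: +16 =828
r87=1010111 pc5: +32 =860
r88=1011000 pc3: +8 =868
r89=1011001 pc4: +16 =884
r90=1011010 pc4: +16 =900
r91=1011011 pc5: +32 =932
r92=1011100 pc4: +16 =948
r93=1011101 pc5: +32 =980
r94=1011110 pc5: +32 =1012
r95=1011111 pc6: +64 =1076
r96=1100000 pc2: +4 =1080
r97=1100001 pc3: +8 =1088
r98=1100010 pc3: +8 =1096
r99=1100011 pc4: +16 =1112
r100=1100100 pc3: +8 =1120
r101=1100101 pc4: +16 =1136
r102=1100110 pc4: +16 =1152
r103=1100111 pc5: +32 =1184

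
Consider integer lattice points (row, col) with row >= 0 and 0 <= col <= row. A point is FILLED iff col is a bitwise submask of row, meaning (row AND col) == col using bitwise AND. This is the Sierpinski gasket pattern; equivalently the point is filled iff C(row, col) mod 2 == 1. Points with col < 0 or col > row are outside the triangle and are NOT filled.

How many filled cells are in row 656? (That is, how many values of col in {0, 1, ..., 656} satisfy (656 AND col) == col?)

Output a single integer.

656 in binary = 1010010000
popcount(656) = number of 1-bits in 1010010000 = 3
A col c satisfies (656 AND c) == c iff every set bit of c is also set in 656; each of the 3 set bits of 656 can independently be on or off in c.
count = 2^3 = 8

Answer: 8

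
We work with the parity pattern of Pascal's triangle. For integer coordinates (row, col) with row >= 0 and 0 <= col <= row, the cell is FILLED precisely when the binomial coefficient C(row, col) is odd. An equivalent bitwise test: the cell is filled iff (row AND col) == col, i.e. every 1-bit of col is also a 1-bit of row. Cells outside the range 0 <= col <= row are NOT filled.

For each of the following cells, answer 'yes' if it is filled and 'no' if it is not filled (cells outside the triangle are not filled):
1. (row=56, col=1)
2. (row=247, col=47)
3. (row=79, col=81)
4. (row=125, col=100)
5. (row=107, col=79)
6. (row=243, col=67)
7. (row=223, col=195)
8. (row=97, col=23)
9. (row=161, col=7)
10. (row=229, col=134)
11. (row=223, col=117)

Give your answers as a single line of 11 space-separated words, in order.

Answer: no no no yes no yes yes no no no no

Derivation:
(56,1): row=0b111000, col=0b1, row AND col = 0b0 = 0; 0 != 1 -> empty
(247,47): row=0b11110111, col=0b101111, row AND col = 0b100111 = 39; 39 != 47 -> empty
(79,81): col outside [0, 79] -> not filled
(125,100): row=0b1111101, col=0b1100100, row AND col = 0b1100100 = 100; 100 == 100 -> filled
(107,79): row=0b1101011, col=0b1001111, row AND col = 0b1001011 = 75; 75 != 79 -> empty
(243,67): row=0b11110011, col=0b1000011, row AND col = 0b1000011 = 67; 67 == 67 -> filled
(223,195): row=0b11011111, col=0b11000011, row AND col = 0b11000011 = 195; 195 == 195 -> filled
(97,23): row=0b1100001, col=0b10111, row AND col = 0b1 = 1; 1 != 23 -> empty
(161,7): row=0b10100001, col=0b111, row AND col = 0b1 = 1; 1 != 7 -> empty
(229,134): row=0b11100101, col=0b10000110, row AND col = 0b10000100 = 132; 132 != 134 -> empty
(223,117): row=0b11011111, col=0b1110101, row AND col = 0b1010101 = 85; 85 != 117 -> empty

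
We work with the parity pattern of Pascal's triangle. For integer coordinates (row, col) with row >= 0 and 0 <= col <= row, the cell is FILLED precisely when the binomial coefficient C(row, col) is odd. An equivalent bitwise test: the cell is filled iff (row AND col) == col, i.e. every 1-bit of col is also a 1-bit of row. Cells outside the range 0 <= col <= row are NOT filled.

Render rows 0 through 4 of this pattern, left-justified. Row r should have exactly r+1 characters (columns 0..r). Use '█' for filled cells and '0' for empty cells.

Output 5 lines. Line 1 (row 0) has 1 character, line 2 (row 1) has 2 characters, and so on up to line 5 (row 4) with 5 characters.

Answer: █
██
█0█
████
█000█

Derivation:
r0=0: █
r1=1: ██
r2=10: █0█
r3=11: ████
r4=100: █000█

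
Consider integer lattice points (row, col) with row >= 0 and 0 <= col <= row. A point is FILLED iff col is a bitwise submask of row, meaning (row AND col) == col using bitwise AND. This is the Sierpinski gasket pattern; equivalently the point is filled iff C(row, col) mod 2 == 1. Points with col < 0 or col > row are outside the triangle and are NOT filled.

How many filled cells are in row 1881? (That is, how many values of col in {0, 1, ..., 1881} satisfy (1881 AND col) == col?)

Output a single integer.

Answer: 128

Derivation:
1881 in binary = 11101011001
popcount(1881) = number of 1-bits in 11101011001 = 7
A col c satisfies (1881 AND c) == c iff every set bit of c is also set in 1881; each of the 7 set bits of 1881 can independently be on or off in c.
count = 2^7 = 128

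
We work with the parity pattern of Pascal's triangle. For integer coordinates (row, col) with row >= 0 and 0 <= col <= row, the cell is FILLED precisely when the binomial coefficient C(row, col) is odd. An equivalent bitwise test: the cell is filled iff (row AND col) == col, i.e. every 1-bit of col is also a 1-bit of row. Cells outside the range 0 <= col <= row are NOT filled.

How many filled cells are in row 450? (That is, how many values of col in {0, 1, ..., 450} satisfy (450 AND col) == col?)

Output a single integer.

Answer: 16

Derivation:
450 in binary = 111000010
popcount(450) = number of 1-bits in 111000010 = 4
A col c satisfies (450 AND c) == c iff every set bit of c is also set in 450; each of the 4 set bits of 450 can independently be on or off in c.
count = 2^4 = 16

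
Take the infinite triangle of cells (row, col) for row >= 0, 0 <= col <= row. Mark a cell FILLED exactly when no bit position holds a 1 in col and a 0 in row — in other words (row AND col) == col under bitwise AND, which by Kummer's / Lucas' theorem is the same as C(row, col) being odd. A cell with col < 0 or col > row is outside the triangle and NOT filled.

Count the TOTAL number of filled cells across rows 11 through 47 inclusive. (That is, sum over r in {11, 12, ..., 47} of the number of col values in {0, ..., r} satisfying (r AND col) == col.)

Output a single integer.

Answer: 368

Derivation:
r11=1011 pc3: +8 =8
r12=1100 pc2: +4 =12
r13=1101 pc3: +8 =20
r14=1110 pc3: +8 =28
r15=1111 pc4: +16 =44
r16=10000 pc1: +2 =46
r17=10001 pc2: +4 =50
r18=10010 pc2: +4 =54
r19=10011 pc3: +8 =62
r20=10100 pc2: +4 =66
r21=10101 pc3: +8 =74
r22=10110 pc3: +8 =82
r23=10111 pc4: +16 =98
r24=11000 pc2: +4 =102
r25=11001 pc3: +8 =110
r26=11010 pc3: +8 =118
r27=11011 pc4: +16 =134
r28=11100 pc3: +8 =142
r29=11101 pc4: +16 =158
r30=11110 pc4: +16 =174
r31=11111 pc5: +32 =206
r32=100000 pc1: +2 =208
r33=100001 pc2: +4 =212
r34=100010 pc2: +4 =216
r35=100011 pc3: +8 =224
r36=100100 pc2: +4 =228
r37=100101 pc3: +8 =236
r38=100110 pc3: +8 =244
r39=100111 pc4: +16 =260
r40=101000 pc2: +4 =264
r41=101001 pc3: +8 =272
r42=101010 pc3: +8 =280
r43=101011 pc4: +16 =296
r44=101100 pc3: +8 =304
r45=101101 pc4: +16 =320
r46=101110 pc4: +16 =336
r47=101111 pc5: +32 =368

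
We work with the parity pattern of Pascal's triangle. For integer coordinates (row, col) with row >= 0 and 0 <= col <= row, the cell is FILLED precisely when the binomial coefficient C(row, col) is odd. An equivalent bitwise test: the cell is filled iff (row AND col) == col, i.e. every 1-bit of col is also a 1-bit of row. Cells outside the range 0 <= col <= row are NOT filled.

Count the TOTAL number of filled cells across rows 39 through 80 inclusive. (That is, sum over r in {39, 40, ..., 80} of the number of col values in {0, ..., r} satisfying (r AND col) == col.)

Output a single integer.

r39=100111 pc4: +16 =16
r40=101000 pc2: +4 =20
r41=101001 pc3: +8 =28
r42=101010 pc3: +8 =36
r43=101011 pc4: +16 =52
r44=101100 pc3: +8 =60
r45=101101 pc4: +16 =76
r46=101110 pc4: +16 =92
r47=101111 pc5: +32 =124
r48=110000 pc2: +4 =128
r49=110001 pc3: +8 =136
r50=110010 pc3: +8 =144
r51=110011 pc4: +16 =160
r52=110100 pc3: +8 =168
r53=110101 pc4: +16 =184
r54=110110 pc4: +16 =200
r55=110111 pc5: +32 =232
r56=111000 pc3: +8 =240
r57=111001 pc4: +16 =256
r58=111010 pc4: +16 =272
r59=111011 pc5: +32 =304
r60=111100 pc4: +16 =320
r61=111101 pc5: +32 =352
r62=111110 pc5: +32 =384
r63=111111 pc6: +64 =448
r64=1000000 pc1: +2 =450
r65=1000001 pc2: +4 =454
r66=1000010 pc2: +4 =458
r67=1000011 pc3: +8 =466
r68=1000100 pc2: +4 =470
r69=1000101 pc3: +8 =478
r70=1000110 pc3: +8 =486
r71=1000111 pc4: +16 =502
r72=1001000 pc2: +4 =506
r73=1001001 pc3: +8 =514
r74=1001010 pc3: +8 =522
r75=1001011 pc4: +16 =538
r76=1001100 pc3: +8 =546
r77=1001101 pc4: +16 =562
r78=1001110 pc4: +16 =578
r79=1001111 pc5: +32 =610
r80=1010000 pc2: +4 =614

Answer: 614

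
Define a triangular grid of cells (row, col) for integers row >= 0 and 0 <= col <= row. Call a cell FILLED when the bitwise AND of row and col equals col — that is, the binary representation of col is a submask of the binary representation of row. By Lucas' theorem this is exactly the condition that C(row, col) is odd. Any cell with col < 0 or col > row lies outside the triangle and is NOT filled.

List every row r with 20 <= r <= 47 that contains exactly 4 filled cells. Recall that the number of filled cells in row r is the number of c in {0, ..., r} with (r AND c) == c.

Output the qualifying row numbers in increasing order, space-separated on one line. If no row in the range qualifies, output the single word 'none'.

Row r has 2^popcount(r) filled cells, so we need popcount(r) = log2(4) = 2.
Scan r = 20..47 and keep those with exactly 2 one-bits:
r=20=10100 popcount=2 -> KEEP
r=21=10101 popcount=3 -> skip
r=22=10110 popcount=3 -> skip
r=23=10111 popcount=4 -> skip
r=24=11000 popcount=2 -> KEEP
r=25=11001 popcount=3 -> skip
r=26=11010 popcount=3 -> skip
r=27=11011 popcount=4 -> skip
r=28=11100 popcount=3 -> skip
r=29=11101 popcount=4 -> skip
r=30=11110 popcount=4 -> skip
r=31=11111 popcount=5 -> skip
r=32=100000 popcount=1 -> skip
r=33=100001 popcount=2 -> KEEP
r=34=100010 popcount=2 -> KEEP
r=35=100011 popcount=3 -> skip
r=36=100100 popcount=2 -> KEEP
r=37=100101 popcount=3 -> skip
r=38=100110 popcount=3 -> skip
r=39=100111 popcount=4 -> skip
r=40=101000 popcount=2 -> KEEP
r=41=101001 popcount=3 -> skip
r=42=101010 popcount=3 -> skip
r=43=101011 popcount=4 -> skip
r=44=101100 popcount=3 -> skip
r=45=101101 popcount=4 -> skip
r=46=101110 popcount=4 -> skip
r=47=101111 popcount=5 -> skip
Kept rows: 20 24 33 34 36 40

Answer: 20 24 33 34 36 40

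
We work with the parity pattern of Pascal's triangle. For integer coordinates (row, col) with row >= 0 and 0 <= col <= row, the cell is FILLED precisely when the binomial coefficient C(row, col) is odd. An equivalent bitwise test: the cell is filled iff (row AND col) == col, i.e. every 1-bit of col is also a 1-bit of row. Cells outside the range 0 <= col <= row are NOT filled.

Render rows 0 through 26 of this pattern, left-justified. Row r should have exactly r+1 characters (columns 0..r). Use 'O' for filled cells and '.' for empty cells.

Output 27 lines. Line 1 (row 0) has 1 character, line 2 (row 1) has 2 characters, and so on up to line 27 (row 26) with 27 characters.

r0=0: O
r1=1: OO
r2=10: O.O
r3=11: OOOO
r4=100: O...O
r5=101: OO..OO
r6=110: O.O.O.O
r7=111: OOOOOOOO
r8=1000: O.......O
r9=1001: OO......OO
r10=1010: O.O.....O.O
r11=1011: OOOO....OOOO
r12=1100: O...O...O...O
r13=1101: OO..OO..OO..OO
r14=1110: O.O.O.O.O.O.O.O
r15=1111: OOOOOOOOOOOOOOOO
r16=10000: O...............O
r17=10001: OO..............OO
r18=10010: O.O.............O.O
r19=10011: OOOO............OOOO
r20=10100: O...O...........O...O
r21=10101: OO..OO..........OO..OO
r22=10110: O.O.O.O.........O.O.O.O
r23=10111: OOOOOOOO........OOOOOOOO
r24=11000: O.......O.......O.......O
r25=11001: OO......OO......OO......OO
r26=11010: O.O.....O.O.....O.O.....O.O

Answer: O
OO
O.O
OOOO
O...O
OO..OO
O.O.O.O
OOOOOOOO
O.......O
OO......OO
O.O.....O.O
OOOO....OOOO
O...O...O...O
OO..OO..OO..OO
O.O.O.O.O.O.O.O
OOOOOOOOOOOOOOOO
O...............O
OO..............OO
O.O.............O.O
OOOO............OOOO
O...O...........O...O
OO..OO..........OO..OO
O.O.O.O.........O.O.O.O
OOOOOOOO........OOOOOOOO
O.......O.......O.......O
OO......OO......OO......OO
O.O.....O.O.....O.O.....O.O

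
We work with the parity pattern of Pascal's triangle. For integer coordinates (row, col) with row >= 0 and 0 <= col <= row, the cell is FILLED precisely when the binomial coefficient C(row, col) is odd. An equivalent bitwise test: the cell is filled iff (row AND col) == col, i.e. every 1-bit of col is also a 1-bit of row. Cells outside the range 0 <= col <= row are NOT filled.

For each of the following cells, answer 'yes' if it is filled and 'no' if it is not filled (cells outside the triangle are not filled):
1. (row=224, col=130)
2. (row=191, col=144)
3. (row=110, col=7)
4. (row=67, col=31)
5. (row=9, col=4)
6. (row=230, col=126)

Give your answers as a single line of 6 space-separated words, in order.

(224,130): row=0b11100000, col=0b10000010, row AND col = 0b10000000 = 128; 128 != 130 -> empty
(191,144): row=0b10111111, col=0b10010000, row AND col = 0b10010000 = 144; 144 == 144 -> filled
(110,7): row=0b1101110, col=0b111, row AND col = 0b110 = 6; 6 != 7 -> empty
(67,31): row=0b1000011, col=0b11111, row AND col = 0b11 = 3; 3 != 31 -> empty
(9,4): row=0b1001, col=0b100, row AND col = 0b0 = 0; 0 != 4 -> empty
(230,126): row=0b11100110, col=0b1111110, row AND col = 0b1100110 = 102; 102 != 126 -> empty

Answer: no yes no no no no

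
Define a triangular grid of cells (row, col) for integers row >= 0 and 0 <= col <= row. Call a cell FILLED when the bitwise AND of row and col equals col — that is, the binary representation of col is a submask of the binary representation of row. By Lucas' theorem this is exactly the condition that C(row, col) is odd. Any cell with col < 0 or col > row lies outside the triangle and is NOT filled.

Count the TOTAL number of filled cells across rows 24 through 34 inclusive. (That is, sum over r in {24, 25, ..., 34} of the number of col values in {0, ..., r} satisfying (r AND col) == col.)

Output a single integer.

Answer: 118

Derivation:
r24=11000 pc2: +4 =4
r25=11001 pc3: +8 =12
r26=11010 pc3: +8 =20
r27=11011 pc4: +16 =36
r28=11100 pc3: +8 =44
r29=11101 pc4: +16 =60
r30=11110 pc4: +16 =76
r31=11111 pc5: +32 =108
r32=100000 pc1: +2 =110
r33=100001 pc2: +4 =114
r34=100010 pc2: +4 =118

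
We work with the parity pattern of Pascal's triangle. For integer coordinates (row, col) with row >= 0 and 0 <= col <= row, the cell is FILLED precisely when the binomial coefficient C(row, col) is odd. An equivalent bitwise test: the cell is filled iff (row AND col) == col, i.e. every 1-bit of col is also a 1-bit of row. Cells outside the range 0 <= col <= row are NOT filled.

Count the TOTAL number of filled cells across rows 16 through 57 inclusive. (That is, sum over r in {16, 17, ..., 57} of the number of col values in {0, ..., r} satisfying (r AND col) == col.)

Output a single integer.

r16=10000 pc1: +2 =2
r17=10001 pc2: +4 =6
r18=10010 pc2: +4 =10
r19=10011 pc3: +8 =18
r20=10100 pc2: +4 =22
r21=10101 pc3: +8 =30
r22=10110 pc3: +8 =38
r23=10111 pc4: +16 =54
r24=11000 pc2: +4 =58
r25=11001 pc3: +8 =66
r26=11010 pc3: +8 =74
r27=11011 pc4: +16 =90
r28=11100 pc3: +8 =98
r29=11101 pc4: +16 =114
r30=11110 pc4: +16 =130
r31=11111 pc5: +32 =162
r32=100000 pc1: +2 =164
r33=100001 pc2: +4 =168
r34=100010 pc2: +4 =172
r35=100011 pc3: +8 =180
r36=100100 pc2: +4 =184
r37=100101 pc3: +8 =192
r38=100110 pc3: +8 =200
r39=100111 pc4: +16 =216
r40=101000 pc2: +4 =220
r41=101001 pc3: +8 =228
r42=101010 pc3: +8 =236
r43=101011 pc4: +16 =252
r44=101100 pc3: +8 =260
r45=101101 pc4: +16 =276
r46=101110 pc4: +16 =292
r47=101111 pc5: +32 =324
r48=110000 pc2: +4 =328
r49=110001 pc3: +8 =336
r50=110010 pc3: +8 =344
r51=110011 pc4: +16 =360
r52=110100 pc3: +8 =368
r53=110101 pc4: +16 =384
r54=110110 pc4: +16 =400
r55=110111 pc5: +32 =432
r56=111000 pc3: +8 =440
r57=111001 pc4: +16 =456

Answer: 456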